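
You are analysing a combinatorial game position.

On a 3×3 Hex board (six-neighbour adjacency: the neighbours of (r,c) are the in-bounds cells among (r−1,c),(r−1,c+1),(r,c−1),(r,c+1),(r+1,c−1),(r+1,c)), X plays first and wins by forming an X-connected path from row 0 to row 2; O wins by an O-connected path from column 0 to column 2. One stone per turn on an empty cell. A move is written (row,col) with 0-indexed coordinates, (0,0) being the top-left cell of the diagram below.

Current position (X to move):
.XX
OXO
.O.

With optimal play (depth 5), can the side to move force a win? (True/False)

X winning at [.XX/OXO/.O.]: True

[.XX/OXO/.O.] X move#1: (0,0):-1/XXX/OXO/.O., (2,0):+1/.XX/OXO/XO.*, (2,2):-1/.XX/OXO/.OX
[.XX/OXO/XO.] end (terminal -1, O#2); searched .XX/OXO/.O. to 5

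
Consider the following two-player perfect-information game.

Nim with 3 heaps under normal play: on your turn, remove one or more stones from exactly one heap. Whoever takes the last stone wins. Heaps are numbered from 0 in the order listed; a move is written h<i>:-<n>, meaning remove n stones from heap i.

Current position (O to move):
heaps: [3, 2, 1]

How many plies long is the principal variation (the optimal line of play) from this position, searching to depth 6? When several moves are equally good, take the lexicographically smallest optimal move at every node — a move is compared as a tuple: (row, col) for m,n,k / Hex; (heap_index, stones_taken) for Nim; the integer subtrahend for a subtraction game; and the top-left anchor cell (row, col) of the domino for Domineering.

PV length from [(3,2,1)]: 6 plies

ply 1, O at (3,2,1) | h0:-1=-1→(2,2,1)*; h0:-2=-1→(1,2,1); h0:-3=-1→(0,2,1); h1:-1=-1→(3,1,1); h1:-2=-1→(3,0,1); h2:-1=-1→(3,2,0)
ply 2, X at (2,2,1) | h0:-1=-1→(1,2,1); h0:-2=-1→(0,2,1); h1:-1=-1→(2,1,1); h1:-2=-1→(2,0,1); h2:-1=+1→(2,2,0)*
ply 3, O at (2,2,0) | h0:-1=-1→(1,2,0)*; h0:-2=-1→(0,2,0); h1:-1=-1→(2,1,0); h1:-2=-1→(2,0,0)
ply 4, X at (1,2,0) | h0:-1=-1→(0,2,0); h1:-1=+1→(1,1,0)*; h1:-2=-1→(1,0,0)
ply 5, O at (1,1,0) | h0:-1=-1→(0,1,0)*; h1:-1=-1→(1,0,0)
ply 6, X at (0,1,0) | h1:-1=+1→(0,0,0)*
ply 7: (0,0,0) is terminal -1 (O); from (3,2,1) depth 6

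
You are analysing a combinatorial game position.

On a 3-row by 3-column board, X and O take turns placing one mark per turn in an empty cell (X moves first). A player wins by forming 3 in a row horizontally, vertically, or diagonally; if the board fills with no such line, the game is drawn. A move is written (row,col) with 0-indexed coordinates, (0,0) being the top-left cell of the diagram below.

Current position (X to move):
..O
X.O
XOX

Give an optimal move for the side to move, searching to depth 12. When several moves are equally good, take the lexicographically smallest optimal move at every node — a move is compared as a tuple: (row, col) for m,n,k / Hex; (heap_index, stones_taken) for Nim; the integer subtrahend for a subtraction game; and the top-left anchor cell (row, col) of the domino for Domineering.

ply 1, X at ..O/X.O/XOX | (0,0)=+1→X.O/X.O/XOX*; (0,1)=+0→.XO/X.O/XOX; (1,1)=+0→..O/XXO/XOX
ply 2: X.O/X.O/XOX is terminal -1 (O); from ..O/X.O/XOX depth 12

X's best at [..O/X.O/XOX]: (0,0)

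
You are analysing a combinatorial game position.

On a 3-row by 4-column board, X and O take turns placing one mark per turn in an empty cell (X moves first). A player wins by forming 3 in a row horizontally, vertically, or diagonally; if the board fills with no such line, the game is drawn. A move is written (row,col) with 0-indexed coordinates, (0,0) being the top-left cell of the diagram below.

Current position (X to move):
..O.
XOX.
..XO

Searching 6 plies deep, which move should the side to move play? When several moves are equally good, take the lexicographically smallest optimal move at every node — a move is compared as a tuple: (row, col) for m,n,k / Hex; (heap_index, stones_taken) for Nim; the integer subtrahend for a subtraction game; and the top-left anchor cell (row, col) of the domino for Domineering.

X's best at [..O./XOX./..XO]: (2,0)

p1 X@[..O./XOX./..XO]: (0,0)[X.O./XOX./..XO]-1 (0,1)[.XO./XOX./..XO]-1 (0,3)[..OX/XOX./..XO]-1 (1,3)[..O./XOXX/..XO]-1 (2,0)[..O./XOX./X.XO]+1* (2,1)[..O./XOX./.XXO]-1
p2 O@[..O./XOX./X.XO]: (0,0)[O.O./XOX./X.XO]-1* (0,1)[.OO./XOX./X.XO]-1 (0,3)[..OO/XOX./X.XO]-1 (1,3)[..O./XOXO/X.XO]-1 (2,1)[..O./XOX./XOXO]-1
p3 X@[O.O./XOX./X.XO]: (0,1)[OXO./XOX./X.XO]+0 (0,3)[O.OX/XOX./X.XO]-1 (1,3)[O.O./XOXX/X.XO]-1 (2,1)[O.O./XOX./XXXO]+1*
p4 O@[O.O./XOX./XXXO] terminal -1; root [..O./XOX./..XO] d6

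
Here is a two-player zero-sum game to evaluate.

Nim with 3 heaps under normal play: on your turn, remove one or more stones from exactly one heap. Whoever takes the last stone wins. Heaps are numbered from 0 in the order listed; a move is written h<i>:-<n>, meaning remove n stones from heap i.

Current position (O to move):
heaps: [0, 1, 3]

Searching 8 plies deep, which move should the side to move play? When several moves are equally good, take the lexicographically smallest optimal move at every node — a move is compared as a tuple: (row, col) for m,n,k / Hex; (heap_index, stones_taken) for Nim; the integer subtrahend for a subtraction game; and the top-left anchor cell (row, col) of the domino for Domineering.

p1 O@[(0,1,3)]: h1:-1[(0,0,3)]-1 h2:-1[(0,1,2)]-1 h2:-2[(0,1,1)]+1* h2:-3[(0,1,0)]-1
p2 X@[(0,1,1)]: h1:-1[(0,0,1)]-1* h2:-1[(0,1,0)]-1
p3 O@[(0,0,1)]: h2:-1[(0,0,0)]+1*
p4 X@[(0,0,0)] terminal -1; root [(0,1,3)] d8

O's best at [(0,1,3)]: h2:-2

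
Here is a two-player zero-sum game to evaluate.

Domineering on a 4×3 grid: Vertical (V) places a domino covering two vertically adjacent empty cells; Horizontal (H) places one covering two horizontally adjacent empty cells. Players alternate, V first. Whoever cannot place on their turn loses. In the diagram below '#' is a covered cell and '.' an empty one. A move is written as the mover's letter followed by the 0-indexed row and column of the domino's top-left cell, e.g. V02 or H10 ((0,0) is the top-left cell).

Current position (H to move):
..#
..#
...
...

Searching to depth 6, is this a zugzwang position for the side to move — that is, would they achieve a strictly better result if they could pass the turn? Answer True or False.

zugzwang(..#/..#/.../..., H) = False

p1 H@[..#/..#/.../...]: H00[###/..#/.../...]-1* H10[..#/###/.../...]-1 H20[..#/..#/##./...]-1 H21[..#/..#/.##/...]-1 H30[..#/..#/.../##.]-1 H31[..#/..#/.../.##]-1
p2 V@[###/..#/.../...]: V10[###/#.#/#../...]-1 V11[###/.##/.#./...]+1* V20[###/..#/#../#..]-1 V21[###/..#/.#./.#.]+1 V22[###/..#/..#/..#]-1
p3 H@[###/.##/.#./...]: H30[###/.##/.#./##.]-1* H31[###/.##/.#./.##]-1
p4 V@[###/.##/.#./##.]: V10[###/###/##./##.]+1* V22[###/.##/.##/###]+1
p5 H@[###/###/##./##.] terminal -1; root [..#/..#/.../...] d6
pass branch (V moves first from the same position):
  | p1 V@[..#/..#/.../...]: V00[#.#/#.#/.../...]+1* V01[.##/.##/.../...]+1 V10[..#/#.#/#../...]-1 V11[..#/.##/.#./...]+1 V20[..#/..#/#../#..]+1 V21[..#/..#/.#./.#.]+1 V22[..#/..#/..#/..#]+1
  | p2 H@[#.#/#.#/.../...]: H20[#.#/#.#/##./...]-1* H21[#.#/#.#/.##/...]-1 H30[#.#/#.#/.../##.]-1 H31[#.#/#.#/.../.##]-1
  | p3 V@[#.#/#.#/##./...]: V01[###/###/##./...]-1 V22[#.#/#.#/###/..#]+1*
  | p4 H@[#.#/#.#/###/..#]: H30[#.#/#.#/###/###]-1*
  | p5 V@[#.#/#.#/###/###]: V01[###/###/###/###]+1*
  | p6 H@[###/###/###/###] terminal -1; root [..#/..#/.../...] d6
H moving scores -1; H passing scores -1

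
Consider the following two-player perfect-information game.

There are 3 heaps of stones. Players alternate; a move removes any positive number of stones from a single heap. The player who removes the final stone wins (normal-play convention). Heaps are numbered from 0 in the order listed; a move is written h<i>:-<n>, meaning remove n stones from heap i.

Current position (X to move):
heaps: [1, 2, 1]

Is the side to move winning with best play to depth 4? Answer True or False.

X winning at [(1,2,1)]: True

[(1,2,1)] X move#1: h0:-1:-1/(0,2,1), h1:-1:-1/(1,1,1), h1:-2:+1/(1,0,1)*, h2:-1:-1/(1,2,0)
[(1,0,1)] O move#2: h0:-1:-1/(0,0,1)*, h2:-1:-1/(1,0,0)
[(0,0,1)] X move#3: h2:-1:+1/(0,0,0)*
[(0,0,0)] end (terminal -1, O#4); searched (1,2,1) to 4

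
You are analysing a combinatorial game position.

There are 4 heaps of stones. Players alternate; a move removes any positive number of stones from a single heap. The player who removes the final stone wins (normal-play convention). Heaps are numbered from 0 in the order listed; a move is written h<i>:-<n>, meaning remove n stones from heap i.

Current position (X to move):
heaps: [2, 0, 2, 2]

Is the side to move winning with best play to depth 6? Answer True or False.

p1 X@[(2,0,2,2)]: h0:-1[(1,0,2,2)]-1 h0:-2[(0,0,2,2)]+1* h2:-1[(2,0,1,2)]-1 h2:-2[(2,0,0,2)]+1 h3:-1[(2,0,2,1)]-1 h3:-2[(2,0,2,0)]+1
p2 O@[(0,0,2,2)]: h2:-1[(0,0,1,2)]-1* h2:-2[(0,0,0,2)]-1 h3:-1[(0,0,2,1)]-1 h3:-2[(0,0,2,0)]-1
p3 X@[(0,0,1,2)]: h2:-1[(0,0,0,2)]-1 h3:-1[(0,0,1,1)]+1* h3:-2[(0,0,1,0)]-1
p4 O@[(0,0,1,1)]: h2:-1[(0,0,0,1)]-1* h3:-1[(0,0,1,0)]-1
p5 X@[(0,0,0,1)]: h3:-1[(0,0,0,0)]+1*
p6 O@[(0,0,0,0)] terminal -1; root [(2,0,2,2)] d6

X winning at [(2,0,2,2)]: True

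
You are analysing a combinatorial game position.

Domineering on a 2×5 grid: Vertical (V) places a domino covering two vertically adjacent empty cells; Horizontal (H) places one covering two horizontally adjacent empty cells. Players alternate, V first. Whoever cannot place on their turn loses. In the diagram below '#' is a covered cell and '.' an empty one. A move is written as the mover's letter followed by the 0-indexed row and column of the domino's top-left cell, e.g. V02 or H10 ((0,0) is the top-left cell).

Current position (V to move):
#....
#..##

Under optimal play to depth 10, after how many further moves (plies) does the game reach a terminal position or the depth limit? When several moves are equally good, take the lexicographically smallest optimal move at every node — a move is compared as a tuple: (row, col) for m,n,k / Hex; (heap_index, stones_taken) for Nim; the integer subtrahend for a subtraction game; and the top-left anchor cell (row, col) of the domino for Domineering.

p1 V@[#..../#..##]: V01[##.../##.##]-1 V02[#.#../#.###]+1*
p2 H@[#.#../#.###]: H03[#.###/#.###]-1*
p3 V@[#.###/#.###]: V01[#####/#####]+1*
p4 H@[#####/#####] terminal -1; root [#..../#..##] d10

PV length from [#..../#..##]: 3 plies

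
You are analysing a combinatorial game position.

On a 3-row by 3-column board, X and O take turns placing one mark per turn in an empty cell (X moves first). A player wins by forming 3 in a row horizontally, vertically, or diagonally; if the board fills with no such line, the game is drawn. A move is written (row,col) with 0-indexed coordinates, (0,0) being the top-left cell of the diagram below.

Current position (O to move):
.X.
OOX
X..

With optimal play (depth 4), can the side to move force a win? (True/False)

ply 1, O at .X./OOX/X.. | (0,0)=-1→OX./OOX/X..; (0,2)=+0→.XO/OOX/X..*; (2,1)=-1→.X./OOX/XO.; (2,2)=+0→.X./OOX/X.O
ply 2, X at .XO/OOX/X.. | (0,0)=+0→XXO/OOX/X..*; (2,1)=+0→.XO/OOX/XX.; (2,2)=+0→.XO/OOX/X.X
ply 3, O at XXO/OOX/X.. | (2,1)=+0→XXO/OOX/XO.*; (2,2)=+0→XXO/OOX/X.O
ply 4, X at XXO/OOX/XO. | (2,2)=+0→XXO/OOX/XOX*
ply 5: XXO/OOX/XOX is terminal +0 (O); from .X./OOX/X.. depth 4

O winning at [.X./OOX/X..]: False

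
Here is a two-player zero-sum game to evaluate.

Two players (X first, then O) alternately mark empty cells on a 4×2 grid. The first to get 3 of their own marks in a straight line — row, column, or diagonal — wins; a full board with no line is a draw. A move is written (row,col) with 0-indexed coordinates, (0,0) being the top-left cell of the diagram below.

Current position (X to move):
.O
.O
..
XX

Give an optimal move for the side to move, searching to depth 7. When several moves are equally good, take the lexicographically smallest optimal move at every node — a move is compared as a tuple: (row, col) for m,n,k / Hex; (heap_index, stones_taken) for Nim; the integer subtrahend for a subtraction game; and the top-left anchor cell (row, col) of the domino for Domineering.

[.O/.O/../XX] X move#1: (0,0):-1/XO/.O/../XX, (1,0):-1/.O/XO/../XX, (2,0):-1/.O/.O/X./XX, (2,1):+0/.O/.O/.X/XX*
[.O/.O/.X/XX] O move#2: (0,0):+0/OO/.O/.X/XX*, (1,0):+0/.O/OO/.X/XX, (2,0):+0/.O/.O/OX/XX
[OO/.O/.X/XX] X move#3: (1,0):+0/OO/XO/.X/XX*, (2,0):+0/OO/.O/XX/XX
[OO/XO/.X/XX] O move#4: (2,0):+0/OO/XO/OX/XX*
[OO/XO/OX/XX] end (terminal +0, X#5); searched .O/.O/../XX to 7

X's best at [.O/.O/../XX]: (2,1)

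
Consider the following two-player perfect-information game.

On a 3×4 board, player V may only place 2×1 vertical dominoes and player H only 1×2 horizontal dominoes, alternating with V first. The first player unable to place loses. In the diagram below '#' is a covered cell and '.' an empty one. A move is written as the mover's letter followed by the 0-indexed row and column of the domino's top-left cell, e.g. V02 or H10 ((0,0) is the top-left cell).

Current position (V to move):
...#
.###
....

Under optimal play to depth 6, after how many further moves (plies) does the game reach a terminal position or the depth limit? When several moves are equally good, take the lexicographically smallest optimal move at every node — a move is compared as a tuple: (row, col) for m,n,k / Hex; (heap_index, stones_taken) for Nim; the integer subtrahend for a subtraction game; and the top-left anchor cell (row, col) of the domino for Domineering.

p1 V@[...#/.###/....]: V00[#..#/####/....]-1* V10[...#/####/#...]-1
p2 H@[#..#/####/....]: H01[####/####/....]+1* H20[#..#/####/##..]+1 H21[#..#/####/.##.]+1 H22[#..#/####/..##]+1
p3 V@[####/####/....] terminal -1; root [...#/.###/....] d6

PV length from [...#/.###/....]: 2 plies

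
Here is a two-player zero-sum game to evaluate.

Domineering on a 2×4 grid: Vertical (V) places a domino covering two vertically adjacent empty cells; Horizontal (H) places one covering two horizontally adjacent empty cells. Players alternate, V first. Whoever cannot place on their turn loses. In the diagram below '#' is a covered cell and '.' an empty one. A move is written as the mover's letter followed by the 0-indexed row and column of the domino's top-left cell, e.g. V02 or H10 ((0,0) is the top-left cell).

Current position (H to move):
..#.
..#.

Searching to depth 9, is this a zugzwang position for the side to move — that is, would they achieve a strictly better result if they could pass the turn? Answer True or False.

ply 1, H at ..#./..#. | H00=+1→###./..#.*; H10=+1→..#./###.
ply 2, V at ###./..#. | V03=-1→####/..##*
ply 3, H at ####/..## | H10=+1→####/####*
ply 4: ####/#### is terminal -1 (V); from ..#./..#. depth 9
if H skipped the turn, V would face:
~ ply 1, V at ..#./..#. | V00=+1→#.#./#.#.*; V01=+1→.##./.##.; V03=-1→..##/..##
~ ply 2: #.#./#.#. is terminal -1 (H); from ..#./..#. depth 9
compare (H): move=+1 vs pass=-1

zugzwang(..#./..#., H) = False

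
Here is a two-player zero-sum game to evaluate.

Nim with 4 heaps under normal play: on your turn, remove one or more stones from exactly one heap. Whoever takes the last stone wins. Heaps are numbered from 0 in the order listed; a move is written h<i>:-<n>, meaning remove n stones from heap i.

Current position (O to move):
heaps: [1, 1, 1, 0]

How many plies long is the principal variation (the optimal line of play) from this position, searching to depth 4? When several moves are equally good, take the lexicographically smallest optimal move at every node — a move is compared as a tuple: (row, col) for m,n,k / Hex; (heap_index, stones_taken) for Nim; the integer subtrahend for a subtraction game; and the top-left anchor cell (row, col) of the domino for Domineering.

PV length from [(1,1,1,0)]: 3 plies

[(1,1,1,0)] O move#1: h0:-1:+1/(0,1,1,0)*, h1:-1:+1/(1,0,1,0), h2:-1:+1/(1,1,0,0)
[(0,1,1,0)] X move#2: h1:-1:-1/(0,0,1,0)*, h2:-1:-1/(0,1,0,0)
[(0,0,1,0)] O move#3: h2:-1:+1/(0,0,0,0)*
[(0,0,0,0)] end (terminal -1, X#4); searched (1,1,1,0) to 4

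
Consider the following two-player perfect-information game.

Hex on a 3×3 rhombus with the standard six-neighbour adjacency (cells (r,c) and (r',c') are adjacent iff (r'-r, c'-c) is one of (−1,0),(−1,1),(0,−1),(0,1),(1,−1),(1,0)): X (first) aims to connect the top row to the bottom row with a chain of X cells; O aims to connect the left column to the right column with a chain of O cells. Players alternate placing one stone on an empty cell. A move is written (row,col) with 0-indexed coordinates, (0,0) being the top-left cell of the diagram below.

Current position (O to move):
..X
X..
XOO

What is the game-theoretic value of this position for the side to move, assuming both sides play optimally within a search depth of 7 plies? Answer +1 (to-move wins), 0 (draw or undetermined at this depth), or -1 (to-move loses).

value(..X/X../XOO, O) = -1

[..X/X../XOO] O move#1: (0,0):-1/O.X/X../XOO*, (0,1):-1/.OX/X../XOO, (1,1):-1/..X/XO./XOO, (1,2):-1/..X/X.O/XOO
[O.X/X../XOO] X move#2: (0,1):+1/OXX/X../XOO*, (1,1):+1/O.X/XX./XOO, (1,2):+1/O.X/X.X/XOO
[OXX/X../XOO] end (terminal -1, O#3); searched ..X/X../XOO to 7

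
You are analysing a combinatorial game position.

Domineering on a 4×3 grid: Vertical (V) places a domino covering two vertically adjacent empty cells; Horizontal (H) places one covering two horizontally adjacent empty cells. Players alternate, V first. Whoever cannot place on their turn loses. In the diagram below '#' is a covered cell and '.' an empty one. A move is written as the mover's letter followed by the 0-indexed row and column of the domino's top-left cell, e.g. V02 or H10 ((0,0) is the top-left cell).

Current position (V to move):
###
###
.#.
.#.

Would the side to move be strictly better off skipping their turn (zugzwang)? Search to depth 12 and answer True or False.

p1 V@[###/###/.#./.#.]: V20[###/###/##./##.]+1* V22[###/###/.##/.##]+1
p2 H@[###/###/##./##.] terminal -1; root [###/###/.#./.#.] d12
if V skipped the turn, H would face:
~ p1 H@[###/###/.#./.#.] terminal -1; root [###/###/.#./.#.] d12
compare (V): move=+1 vs pass=+1

zugzwang(###/###/.#./.#., V) = False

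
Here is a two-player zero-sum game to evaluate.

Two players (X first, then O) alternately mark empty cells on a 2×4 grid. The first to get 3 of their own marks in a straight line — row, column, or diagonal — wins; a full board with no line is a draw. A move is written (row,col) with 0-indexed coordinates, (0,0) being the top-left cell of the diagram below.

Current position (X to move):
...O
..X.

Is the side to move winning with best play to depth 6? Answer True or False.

[...O/..X.] X move#1: (0,0):+0/X..O/..X., (0,1):+0/.X.O/..X., (0,2):+0/..XO/..X., (1,0):+0/...O/X.X., (1,1):+1/...O/.XX.*, (1,3):+0/...O/..XX
[...O/.XX.] O move#2: (0,0):-1/O..O/.XX.*, (0,1):-1/.O.O/.XX., (0,2):-1/..OO/.XX., (1,0):-1/...O/OXX., (1,3):-1/...O/.XXO
[O..O/.XX.] X move#3: (0,1):+1/OX.O/.XX.*, (0,2):+1/O.XO/.XX., (1,0):+1/O..O/XXX., (1,3):+1/O..O/.XXX
[OX.O/.XX.] O move#4: (0,2):-1/OXOO/.XX.*, (1,0):-1/OX.O/OXX., (1,3):-1/OX.O/.XXO
[OXOO/.XX.] X move#5: (1,0):+1/OXOO/XXX.*, (1,3):+1/OXOO/.XXX
[OXOO/XXX.] end (terminal -1, O#6); searched ...O/..X. to 6

X winning at [...O/..X.]: True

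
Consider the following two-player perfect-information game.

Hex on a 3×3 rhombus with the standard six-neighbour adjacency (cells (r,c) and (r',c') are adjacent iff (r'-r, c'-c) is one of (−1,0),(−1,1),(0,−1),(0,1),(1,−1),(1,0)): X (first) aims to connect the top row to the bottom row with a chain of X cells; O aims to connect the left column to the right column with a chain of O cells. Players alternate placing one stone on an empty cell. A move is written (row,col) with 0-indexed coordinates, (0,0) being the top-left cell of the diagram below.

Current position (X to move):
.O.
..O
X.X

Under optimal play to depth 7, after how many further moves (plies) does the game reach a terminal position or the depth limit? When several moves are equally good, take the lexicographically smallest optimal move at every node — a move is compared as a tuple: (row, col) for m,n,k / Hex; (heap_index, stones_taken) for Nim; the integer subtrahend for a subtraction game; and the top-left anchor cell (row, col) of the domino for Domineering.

ply 1, X at .O./..O/X.X | (0,0)=-1→XO./..O/X.X*; (0,2)=-1→.OX/..O/X.X; (1,0)=-1→.O./X.O/X.X; (1,1)=-1→.O./.XO/X.X; (2,1)=-1→.O./..O/XXX
ply 2, O at XO./..O/X.X | (0,2)=-1→XOO/..O/X.X; (1,0)=+1→XO./O.O/X.X*; (1,1)=-1→XO./.OO/X.X; (2,1)=-1→XO./..O/XOX
ply 3, X at XO./O.O/X.X | (0,2)=-1→XOX/O.O/X.X*; (1,1)=-1→XO./OXO/X.X; (2,1)=-1→XO./O.O/XXX
ply 4, O at XOX/O.O/X.X | (1,1)=+1→XOX/OOO/X.X*; (2,1)=-1→XOX/O.O/XOX
ply 5: XOX/OOO/X.X is terminal -1 (X); from .O./..O/X.X depth 7

PV length from [.O./..O/X.X]: 4 plies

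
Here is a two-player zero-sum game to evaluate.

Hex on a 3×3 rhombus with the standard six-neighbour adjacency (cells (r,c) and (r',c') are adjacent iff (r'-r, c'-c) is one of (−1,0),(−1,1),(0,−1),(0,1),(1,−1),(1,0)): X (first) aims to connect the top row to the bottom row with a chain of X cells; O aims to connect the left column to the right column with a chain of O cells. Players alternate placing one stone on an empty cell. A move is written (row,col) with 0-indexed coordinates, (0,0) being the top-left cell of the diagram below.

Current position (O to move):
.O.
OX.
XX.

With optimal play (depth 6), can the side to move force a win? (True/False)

p1 O@[.O./OX./XX.]: (0,0)[OO./OX./XX.]-1 (0,2)[.OO/OX./XX.]+1* (1,2)[.O./OXO/XX.]-1 (2,2)[.O./OX./XXO]-1
p2 X@[.OO/OX./XX.] terminal -1; root [.O./OX./XX.] d6

O winning at [.O./OX./XX.]: True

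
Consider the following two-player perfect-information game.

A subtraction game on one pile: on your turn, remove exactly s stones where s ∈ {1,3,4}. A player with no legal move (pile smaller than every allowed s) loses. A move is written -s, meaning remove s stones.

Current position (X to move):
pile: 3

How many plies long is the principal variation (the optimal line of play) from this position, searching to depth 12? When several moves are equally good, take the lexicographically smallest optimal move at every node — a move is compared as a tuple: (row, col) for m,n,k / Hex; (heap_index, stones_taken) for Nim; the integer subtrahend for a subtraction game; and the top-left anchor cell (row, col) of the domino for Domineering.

p1 X@[3]: -1[2]+1* -3[0]+1
p2 O@[2]: -1[1]-1*
p3 X@[1]: -1[0]+1*
p4 O@[0] terminal -1; root [3] d12

PV length from [3]: 3 plies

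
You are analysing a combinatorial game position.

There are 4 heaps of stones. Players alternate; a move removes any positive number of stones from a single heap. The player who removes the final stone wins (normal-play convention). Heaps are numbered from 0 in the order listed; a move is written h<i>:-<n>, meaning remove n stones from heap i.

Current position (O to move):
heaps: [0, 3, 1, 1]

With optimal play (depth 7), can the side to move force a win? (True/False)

O winning at [(0,3,1,1)]: True

[(0,3,1,1)] O move#1: h1:-1:-1/(0,2,1,1), h1:-2:-1/(0,1,1,1), h1:-3:+1/(0,0,1,1)*, h2:-1:-1/(0,3,0,1), h3:-1:-1/(0,3,1,0)
[(0,0,1,1)] X move#2: h2:-1:-1/(0,0,0,1)*, h3:-1:-1/(0,0,1,0)
[(0,0,0,1)] O move#3: h3:-1:+1/(0,0,0,0)*
[(0,0,0,0)] end (terminal -1, X#4); searched (0,3,1,1) to 7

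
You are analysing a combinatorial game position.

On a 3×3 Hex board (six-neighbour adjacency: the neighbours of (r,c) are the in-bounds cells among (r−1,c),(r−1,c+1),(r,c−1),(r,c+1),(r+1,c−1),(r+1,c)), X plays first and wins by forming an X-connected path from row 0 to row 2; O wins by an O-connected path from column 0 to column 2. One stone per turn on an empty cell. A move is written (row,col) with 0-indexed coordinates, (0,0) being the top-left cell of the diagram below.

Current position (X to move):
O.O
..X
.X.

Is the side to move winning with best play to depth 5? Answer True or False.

[O.O/..X/.X.] X move#1: (0,1):-1/OXO/..X/.X.*, (1,0):-1/O.O/X.X/.X., (1,1):-1/O.O/.XX/.X., (2,0):-1/O.O/..X/XX., (2,2):-1/O.O/..X/.XX
[OXO/..X/.X.] O move#2: (1,0):-1/OXO/O.X/.X., (1,1):+1/OXO/.OX/.X.*, (2,0):-1/OXO/..X/OX., (2,2):-1/OXO/..X/.XO
[OXO/.OX/.X.] X move#3: (1,0):-1/OXO/XOX/.X.*, (2,0):-1/OXO/.OX/XX., (2,2):-1/OXO/.OX/.XX
[OXO/XOX/.X.] O move#4: (2,0):+1/OXO/XOX/OX.*, (2,2):-1/OXO/XOX/.XO
[OXO/XOX/OX.] end (terminal -1, X#5); searched O.O/..X/.X. to 5

X winning at [O.O/..X/.X.]: False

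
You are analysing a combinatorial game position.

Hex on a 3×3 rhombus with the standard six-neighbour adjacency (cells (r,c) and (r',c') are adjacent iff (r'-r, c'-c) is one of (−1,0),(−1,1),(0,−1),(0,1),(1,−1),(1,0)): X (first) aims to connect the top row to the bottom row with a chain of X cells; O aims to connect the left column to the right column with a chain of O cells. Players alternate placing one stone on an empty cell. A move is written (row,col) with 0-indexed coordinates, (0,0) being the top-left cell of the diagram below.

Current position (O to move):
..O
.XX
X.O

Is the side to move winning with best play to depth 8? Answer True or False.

[..O/.XX/X.O] O move#1: (0,0):-1/O.O/.XX/X.O, (0,1):+1/.OO/.XX/X.O*, (1,0):-1/..O/OXX/X.O, (2,1):-1/..O/.XX/XOO
[.OO/.XX/X.O] X move#2: (0,0):-1/XOO/.XX/X.O*, (1,0):-1/.OO/XXX/X.O, (2,1):-1/.OO/.XX/XXO
[XOO/.XX/X.O] O move#3: (1,0):+1/XOO/OXX/X.O*, (2,1):-1/XOO/.XX/XOO
[XOO/OXX/X.O] end (terminal -1, X#4); searched ..O/.XX/X.O to 8

O winning at [..O/.XX/X.O]: True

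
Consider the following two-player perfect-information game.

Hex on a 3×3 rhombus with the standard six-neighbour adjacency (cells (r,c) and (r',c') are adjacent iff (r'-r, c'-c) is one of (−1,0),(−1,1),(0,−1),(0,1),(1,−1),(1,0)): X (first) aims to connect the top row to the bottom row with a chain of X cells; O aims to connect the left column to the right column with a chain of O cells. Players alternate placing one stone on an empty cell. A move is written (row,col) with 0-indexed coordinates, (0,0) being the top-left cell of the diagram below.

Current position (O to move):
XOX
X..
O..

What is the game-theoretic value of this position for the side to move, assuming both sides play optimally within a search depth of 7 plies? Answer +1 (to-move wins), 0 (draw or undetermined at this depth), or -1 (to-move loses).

value(XOX/X../O.., O) = +1

ply 1, O at XOX/X../O.. | (1,1)=-1→XOX/XO./O..; (1,2)=+1→XOX/X.O/O..*; (2,1)=+1→XOX/X../OO.; (2,2)=-1→XOX/X../O.O
ply 2, X at XOX/X.O/O.. | (1,1)=-1→XOX/XXO/O..*; (2,1)=-1→XOX/X.O/OX.; (2,2)=-1→XOX/X.O/O.X
ply 3, O at XOX/XXO/O.. | (2,1)=+1→XOX/XXO/OO.*; (2,2)=-1→XOX/XXO/O.O
ply 4: XOX/XXO/OO. is terminal -1 (X); from XOX/X../O.. depth 7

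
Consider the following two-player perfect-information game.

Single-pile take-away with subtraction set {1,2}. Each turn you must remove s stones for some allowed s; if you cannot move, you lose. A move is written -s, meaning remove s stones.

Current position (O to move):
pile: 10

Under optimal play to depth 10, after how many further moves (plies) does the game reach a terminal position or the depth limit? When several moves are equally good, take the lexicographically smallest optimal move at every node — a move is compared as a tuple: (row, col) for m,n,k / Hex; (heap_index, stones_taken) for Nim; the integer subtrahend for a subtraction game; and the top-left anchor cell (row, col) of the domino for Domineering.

PV length from [10]: 7 plies

[10] O move#1: -1:+1/9*, -2:-1/8
[9] X move#2: -1:-1/8*, -2:-1/7
[8] O move#3: -1:-1/7, -2:+1/6*
[6] X move#4: -1:-1/5*, -2:-1/4
[5] O move#5: -1:-1/4, -2:+1/3*
[3] X move#6: -1:-1/2*, -2:-1/1
[2] O move#7: -1:-1/1, -2:+1/0*
[0] end (terminal -1, X#8); searched 10 to 10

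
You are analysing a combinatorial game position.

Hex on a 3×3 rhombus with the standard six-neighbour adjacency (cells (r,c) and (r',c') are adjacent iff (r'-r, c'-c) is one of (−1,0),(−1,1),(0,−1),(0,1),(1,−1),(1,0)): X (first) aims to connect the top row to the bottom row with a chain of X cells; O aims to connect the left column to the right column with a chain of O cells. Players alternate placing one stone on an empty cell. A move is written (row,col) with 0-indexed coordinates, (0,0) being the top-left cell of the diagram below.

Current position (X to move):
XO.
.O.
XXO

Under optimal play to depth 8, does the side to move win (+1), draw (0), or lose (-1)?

value(XO./.O./XXO, X) = +1

[XO./.O./XXO] X move#1: (0,2):+1/XOX/.O./XXO*, (1,0):+1/XO./XO./XXO, (1,2):+1/XO./.OX/XXO
[XOX/.O./XXO] O move#2: (1,0):-1/XOX/OO./XXO*, (1,2):-1/XOX/.OO/XXO
[XOX/OO./XXO] X move#3: (1,2):+1/XOX/OOX/XXO*
[XOX/OOX/XXO] end (terminal -1, O#4); searched XO./.O./XXO to 8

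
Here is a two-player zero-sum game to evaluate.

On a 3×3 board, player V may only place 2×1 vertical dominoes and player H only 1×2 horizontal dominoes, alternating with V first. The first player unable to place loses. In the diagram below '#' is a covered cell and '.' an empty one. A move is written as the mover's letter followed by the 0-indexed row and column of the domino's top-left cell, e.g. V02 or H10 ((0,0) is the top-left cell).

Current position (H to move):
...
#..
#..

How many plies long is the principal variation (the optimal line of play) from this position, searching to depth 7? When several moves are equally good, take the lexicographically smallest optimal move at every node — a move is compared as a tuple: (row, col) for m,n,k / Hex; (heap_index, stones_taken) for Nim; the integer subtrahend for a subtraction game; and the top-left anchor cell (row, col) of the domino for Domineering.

PV length from [.../#../#..]: 1 ply

p1 H@[.../#../#..]: H00[##./#../#..]-1 H01[.##/#../#..]-1 H11[.../###/#..]+1* H21[.../#../###]-1
p2 V@[.../###/#..] terminal -1; root [.../#../#..] d7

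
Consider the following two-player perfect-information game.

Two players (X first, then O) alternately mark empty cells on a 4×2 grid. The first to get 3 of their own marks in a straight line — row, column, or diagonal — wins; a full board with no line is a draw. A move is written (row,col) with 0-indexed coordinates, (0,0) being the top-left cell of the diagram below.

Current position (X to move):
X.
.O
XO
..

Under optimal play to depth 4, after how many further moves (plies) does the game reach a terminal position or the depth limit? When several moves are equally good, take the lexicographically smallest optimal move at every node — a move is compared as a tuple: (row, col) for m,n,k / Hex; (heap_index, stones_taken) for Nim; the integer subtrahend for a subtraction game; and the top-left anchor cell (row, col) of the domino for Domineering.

[X./.O/XO/..] X move#1: (0,1):-1/XX/.O/XO/.., (1,0):+1/X./XO/XO/..*, (3,0):-1/X./.O/XO/X., (3,1):-1/X./.O/XO/.X
[X./XO/XO/..] end (terminal -1, O#2); searched X./.O/XO/.. to 4

PV length from [X./.O/XO/..]: 1 ply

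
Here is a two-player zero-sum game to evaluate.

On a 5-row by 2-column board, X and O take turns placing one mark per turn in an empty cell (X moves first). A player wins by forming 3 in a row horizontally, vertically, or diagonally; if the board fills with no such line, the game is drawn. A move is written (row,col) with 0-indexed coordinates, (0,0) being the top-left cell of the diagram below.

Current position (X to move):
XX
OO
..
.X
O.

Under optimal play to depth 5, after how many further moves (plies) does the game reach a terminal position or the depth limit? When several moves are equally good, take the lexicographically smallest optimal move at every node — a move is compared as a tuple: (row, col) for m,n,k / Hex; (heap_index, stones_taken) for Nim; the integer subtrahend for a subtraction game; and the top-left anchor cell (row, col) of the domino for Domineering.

p1 X@[XX/OO/../.X/O.]: (2,0)[XX/OO/X./.X/O.]+0* (2,1)[XX/OO/.X/.X/O.]+0 (3,0)[XX/OO/../XX/O.]+0 (4,1)[XX/OO/../.X/OX]+0
p2 O@[XX/OO/X./.X/O.]: (2,1)[XX/OO/XO/.X/O.]+0* (3,0)[XX/OO/X./OX/O.]+0 (4,1)[XX/OO/X./.X/OO]+0
p3 X@[XX/OO/XO/.X/O.]: (3,0)[XX/OO/XO/XX/O.]+0* (4,1)[XX/OO/XO/.X/OX]+0
p4 O@[XX/OO/XO/XX/O.]: (4,1)[XX/OO/XO/XX/OO]+0*
p5 X@[XX/OO/XO/XX/OO] terminal +0; root [XX/OO/../.X/O.] d5

PV length from [XX/OO/../.X/O.]: 4 plies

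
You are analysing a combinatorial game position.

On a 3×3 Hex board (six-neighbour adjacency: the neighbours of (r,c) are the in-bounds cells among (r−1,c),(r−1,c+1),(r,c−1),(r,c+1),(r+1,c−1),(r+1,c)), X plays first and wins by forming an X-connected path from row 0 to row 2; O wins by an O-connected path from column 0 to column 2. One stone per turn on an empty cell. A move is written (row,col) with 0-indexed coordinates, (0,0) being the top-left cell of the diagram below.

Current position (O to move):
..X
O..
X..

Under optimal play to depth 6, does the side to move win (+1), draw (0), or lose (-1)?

[..X/O../X..] O move#1: (0,0):-1/O.X/O../X..*, (0,1):-1/.OX/O../X.., (1,1):-1/..X/OO./X.., (1,2):-1/..X/O.O/X.., (2,1):-1/..X/O../XO., (2,2):-1/..X/O../X.O
[O.X/O../X..] X move#2: (0,1):+1/OXX/O../X..*, (1,1):+1/O.X/OX./X.., (1,2):+1/O.X/O.X/X.., (2,1):+1/O.X/O../XX., (2,2):+1/O.X/O../X.X
[OXX/O../X..] O move#3: (1,1):-1/OXX/OO./X..*, (1,2):-1/OXX/O.O/X.., (2,1):-1/OXX/O../XO., (2,2):-1/OXX/O../X.O
[OXX/OO./X..] X move#4: (1,2):+1/OXX/OOX/X..*, (2,1):-1/OXX/OO./XX., (2,2):-1/OXX/OO./X.X
[OXX/OOX/X..] O move#5: (2,1):-1/OXX/OOX/XO.*, (2,2):-1/OXX/OOX/X.O
[OXX/OOX/XO.] X move#6: (2,2):+1/OXX/OOX/XOX*
[OXX/OOX/XOX] end (terminal -1, O#7); searched ..X/O../X.. to 6

value(..X/O../X.., O) = -1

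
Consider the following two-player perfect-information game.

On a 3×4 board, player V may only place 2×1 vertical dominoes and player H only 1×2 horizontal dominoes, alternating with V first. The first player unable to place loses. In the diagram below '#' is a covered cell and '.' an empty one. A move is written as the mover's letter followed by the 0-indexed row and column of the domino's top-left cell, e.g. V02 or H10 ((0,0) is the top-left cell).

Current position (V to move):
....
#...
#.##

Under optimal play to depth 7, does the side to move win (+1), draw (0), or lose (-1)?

p1 V@[..../#.../#.##]: V01[.#../##../#.##]-1 V02[..#./#.#./#.##]+1* V03[...#/#..#/#.##]-1 V11[..../##../####]-1
p2 H@[..#./#.#./#.##]: H00[###./#.#./#.##]-1*
p3 V@[###./#.#./#.##]: V03[####/#.##/#.##]+1* V11[###./###./####]+1
p4 H@[####/#.##/#.##] terminal -1; root [..../#.../#.##] d7

value(..../#.../#.##, V) = +1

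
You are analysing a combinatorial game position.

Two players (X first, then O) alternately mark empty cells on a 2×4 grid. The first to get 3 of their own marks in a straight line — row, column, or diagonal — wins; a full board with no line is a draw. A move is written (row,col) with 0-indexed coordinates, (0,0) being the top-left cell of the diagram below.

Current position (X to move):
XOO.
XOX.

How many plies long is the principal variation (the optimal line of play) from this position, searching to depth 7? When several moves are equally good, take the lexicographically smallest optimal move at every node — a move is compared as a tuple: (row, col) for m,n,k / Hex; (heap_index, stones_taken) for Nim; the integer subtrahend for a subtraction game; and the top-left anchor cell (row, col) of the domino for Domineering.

p1 X@[XOO./XOX.]: (0,3)[XOOX/XOX.]+0* (1,3)[XOO./XOXX]-1
p2 O@[XOOX/XOX.]: (1,3)[XOOX/XOXO]+0*
p3 X@[XOOX/XOXO] terminal +0; root [XOO./XOX.] d7

PV length from [XOO./XOX.]: 2 plies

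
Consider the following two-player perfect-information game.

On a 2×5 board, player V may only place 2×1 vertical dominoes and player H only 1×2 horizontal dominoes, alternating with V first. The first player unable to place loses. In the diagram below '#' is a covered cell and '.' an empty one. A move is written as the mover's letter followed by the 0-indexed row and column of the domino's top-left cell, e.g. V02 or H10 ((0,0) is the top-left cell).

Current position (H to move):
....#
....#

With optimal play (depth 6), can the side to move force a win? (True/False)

ply 1, H at ....#/....# | H00=-1→##..#/....#; H01=+1→.##.#/....#*; H02=-1→..###/....#; H10=-1→....#/##..#; H11=+1→....#/.##.#; H12=-1→....#/..###
ply 2, V at .##.#/....# | V00=-1→###.#/#...#*; V03=-1→.####/...##
ply 3, H at ###.#/#...# | H11=-1→###.#/###.#; H12=+1→###.#/#.###*
ply 4: ###.#/#.### is terminal -1 (V); from ....#/....# depth 6

H winning at [....#/....#]: True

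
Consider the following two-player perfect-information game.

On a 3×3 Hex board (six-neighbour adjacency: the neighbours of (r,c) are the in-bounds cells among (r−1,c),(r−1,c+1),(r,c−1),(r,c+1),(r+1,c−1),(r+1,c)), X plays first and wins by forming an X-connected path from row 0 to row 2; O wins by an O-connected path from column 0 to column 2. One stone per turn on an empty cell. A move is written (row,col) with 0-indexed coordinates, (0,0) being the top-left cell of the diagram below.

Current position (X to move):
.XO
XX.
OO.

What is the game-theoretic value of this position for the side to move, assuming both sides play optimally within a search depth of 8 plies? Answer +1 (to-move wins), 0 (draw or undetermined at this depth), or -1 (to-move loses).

p1 X@[.XO/XX./OO.]: (0,0)[XXO/XX./OO.]-1* (1,2)[.XO/XXX/OO.]-1 (2,2)[.XO/XX./OOX]-1
p2 O@[XXO/XX./OO.]: (1,2)[XXO/XXO/OO.]+1* (2,2)[XXO/XX./OOO]+1
p3 X@[XXO/XXO/OO.] terminal -1; root [.XO/XX./OO.] d8

value(.XO/XX./OO., X) = -1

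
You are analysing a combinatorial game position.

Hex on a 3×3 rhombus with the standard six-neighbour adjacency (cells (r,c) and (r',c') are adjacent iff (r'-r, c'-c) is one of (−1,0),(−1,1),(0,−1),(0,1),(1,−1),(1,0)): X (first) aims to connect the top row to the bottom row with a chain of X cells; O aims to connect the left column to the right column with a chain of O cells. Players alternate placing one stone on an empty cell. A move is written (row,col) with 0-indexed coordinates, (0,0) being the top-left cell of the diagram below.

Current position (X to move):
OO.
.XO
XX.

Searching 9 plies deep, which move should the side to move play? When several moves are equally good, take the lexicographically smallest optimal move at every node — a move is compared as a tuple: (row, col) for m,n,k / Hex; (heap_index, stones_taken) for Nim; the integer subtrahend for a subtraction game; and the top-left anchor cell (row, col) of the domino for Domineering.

p1 X@[OO./.XO/XX.]: (0,2)[OOX/.XO/XX.]+1* (1,0)[OO./XXO/XX.]-1 (2,2)[OO./.XO/XXX]-1
p2 O@[OOX/.XO/XX.] terminal -1; root [OO./.XO/XX.] d9

X's best at [OO./.XO/XX.]: (0,2)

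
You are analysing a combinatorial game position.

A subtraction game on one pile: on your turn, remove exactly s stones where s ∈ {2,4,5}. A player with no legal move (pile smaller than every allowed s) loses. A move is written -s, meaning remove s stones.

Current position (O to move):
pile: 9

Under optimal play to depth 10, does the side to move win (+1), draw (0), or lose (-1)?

[9] O move#1: -2:+1/7*, -4:-1/5, -5:-1/4
[7] X move#2: -2:-1/5*, -4:-1/3, -5:-1/2
[5] O move#3: -2:-1/3, -4:+1/1*, -5:+1/0
[1] end (terminal -1, X#4); searched 9 to 10

value(9, O) = +1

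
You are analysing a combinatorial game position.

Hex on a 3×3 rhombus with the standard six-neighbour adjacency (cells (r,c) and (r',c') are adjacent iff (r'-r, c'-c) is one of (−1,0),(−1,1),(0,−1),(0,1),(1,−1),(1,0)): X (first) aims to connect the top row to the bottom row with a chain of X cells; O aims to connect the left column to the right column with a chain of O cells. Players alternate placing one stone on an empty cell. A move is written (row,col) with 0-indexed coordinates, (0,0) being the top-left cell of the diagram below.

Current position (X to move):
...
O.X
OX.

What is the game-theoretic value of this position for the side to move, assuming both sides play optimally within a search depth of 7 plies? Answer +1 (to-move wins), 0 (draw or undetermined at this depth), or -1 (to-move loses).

value(.../O.X/OX., X) = +1

ply 1, X at .../O.X/OX. | (0,0)=-1→X../O.X/OX.; (0,1)=+1→.X./O.X/OX.*; (0,2)=+1→..X/O.X/OX.; (1,1)=+1→.../OXX/OX.; (2,2)=-1→.../O.X/OXX
ply 2, O at .X./O.X/OX. | (0,0)=-1→OX./O.X/OX.*; (0,2)=-1→.XO/O.X/OX.; (1,1)=-1→.X./OOX/OX.; (2,2)=-1→.X./O.X/OXO
ply 3, X at OX./O.X/OX. | (0,2)=+1→OXX/O.X/OX.*; (1,1)=+1→OX./OXX/OX.; (2,2)=+1→OX./O.X/OXX
ply 4: OXX/O.X/OX. is terminal -1 (O); from .../O.X/OX. depth 7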